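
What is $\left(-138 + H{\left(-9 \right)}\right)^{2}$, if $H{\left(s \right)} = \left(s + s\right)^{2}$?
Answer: $34596$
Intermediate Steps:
$H{\left(s \right)} = 4 s^{2}$ ($H{\left(s \right)} = \left(2 s\right)^{2} = 4 s^{2}$)
$\left(-138 + H{\left(-9 \right)}\right)^{2} = \left(-138 + 4 \left(-9\right)^{2}\right)^{2} = \left(-138 + 4 \cdot 81\right)^{2} = \left(-138 + 324\right)^{2} = 186^{2} = 34596$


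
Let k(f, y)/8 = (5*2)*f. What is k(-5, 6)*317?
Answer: -126800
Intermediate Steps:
k(f, y) = 80*f (k(f, y) = 8*((5*2)*f) = 8*(10*f) = 80*f)
k(-5, 6)*317 = (80*(-5))*317 = -400*317 = -126800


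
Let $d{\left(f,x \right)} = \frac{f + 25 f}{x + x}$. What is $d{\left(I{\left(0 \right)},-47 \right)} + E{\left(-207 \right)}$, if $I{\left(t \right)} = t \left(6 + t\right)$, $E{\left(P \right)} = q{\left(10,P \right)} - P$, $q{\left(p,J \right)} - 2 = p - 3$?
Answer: $216$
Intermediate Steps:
$q{\left(p,J \right)} = -1 + p$ ($q{\left(p,J \right)} = 2 + \left(p - 3\right) = 2 + \left(-3 + p\right) = -1 + p$)
$E{\left(P \right)} = 9 - P$ ($E{\left(P \right)} = \left(-1 + 10\right) - P = 9 - P$)
$d{\left(f,x \right)} = \frac{13 f}{x}$ ($d{\left(f,x \right)} = \frac{26 f}{2 x} = 26 f \frac{1}{2 x} = \frac{13 f}{x}$)
$d{\left(I{\left(0 \right)},-47 \right)} + E{\left(-207 \right)} = \frac{13 \cdot 0 \left(6 + 0\right)}{-47} + \left(9 - -207\right) = 13 \cdot 0 \cdot 6 \left(- \frac{1}{47}\right) + \left(9 + 207\right) = 13 \cdot 0 \left(- \frac{1}{47}\right) + 216 = 0 + 216 = 216$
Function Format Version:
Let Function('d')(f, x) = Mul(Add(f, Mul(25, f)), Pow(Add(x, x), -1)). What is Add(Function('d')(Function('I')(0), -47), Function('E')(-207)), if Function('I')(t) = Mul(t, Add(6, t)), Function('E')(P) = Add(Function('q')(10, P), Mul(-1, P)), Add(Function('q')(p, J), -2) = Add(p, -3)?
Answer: 216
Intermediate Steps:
Function('q')(p, J) = Add(-1, p) (Function('q')(p, J) = Add(2, Add(p, -3)) = Add(2, Add(-3, p)) = Add(-1, p))
Function('E')(P) = Add(9, Mul(-1, P)) (Function('E')(P) = Add(Add(-1, 10), Mul(-1, P)) = Add(9, Mul(-1, P)))
Function('d')(f, x) = Mul(13, f, Pow(x, -1)) (Function('d')(f, x) = Mul(Mul(26, f), Pow(Mul(2, x), -1)) = Mul(Mul(26, f), Mul(Rational(1, 2), Pow(x, -1))) = Mul(13, f, Pow(x, -1)))
Add(Function('d')(Function('I')(0), -47), Function('E')(-207)) = Add(Mul(13, Mul(0, Add(6, 0)), Pow(-47, -1)), Add(9, Mul(-1, -207))) = Add(Mul(13, Mul(0, 6), Rational(-1, 47)), Add(9, 207)) = Add(Mul(13, 0, Rational(-1, 47)), 216) = Add(0, 216) = 216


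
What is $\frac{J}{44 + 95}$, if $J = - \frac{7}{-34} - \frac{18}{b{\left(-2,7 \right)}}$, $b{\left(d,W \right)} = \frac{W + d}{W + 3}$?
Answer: $- \frac{1217}{4726} \approx -0.25751$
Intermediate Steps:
$b{\left(d,W \right)} = \frac{W + d}{3 + W}$
$J = - \frac{1217}{34}$ ($J = - \frac{7}{-34} - \frac{18}{\frac{1}{3 + 7} \left(7 - 2\right)} = \left(-7\right) \left(- \frac{1}{34}\right) - \frac{18}{\frac{1}{10} \cdot 5} = \frac{7}{34} - \frac{18}{\frac{1}{10} \cdot 5} = \frac{7}{34} - 18 \frac{1}{\frac{1}{2}} = \frac{7}{34} - 36 = - \frac{1217}{34} \approx -35.794$)
$\frac{J}{44 + 95} = - \frac{1217}{34 \left(44 + 95\right)} = - \frac{1217}{34 \cdot 139} = \left(- \frac{1217}{34}\right) \frac{1}{139} = - \frac{1217}{4726}$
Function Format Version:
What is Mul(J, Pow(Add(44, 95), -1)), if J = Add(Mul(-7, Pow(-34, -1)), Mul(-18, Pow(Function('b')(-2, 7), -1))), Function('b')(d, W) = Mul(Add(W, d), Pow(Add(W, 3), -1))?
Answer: Rational(-1217, 4726) ≈ -0.25751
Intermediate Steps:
Function('b')(d, W) = Mul(Pow(Add(3, W), -1), Add(W, d)) (Function('b')(d, W) = Mul(Add(W, d), Pow(Add(3, W), -1)) = Mul(Pow(Add(3, W), -1), Add(W, d)))
J = Rational(-1217, 34) (J = Add(Mul(-7, Pow(-34, -1)), Mul(-18, Pow(Mul(Pow(Add(3, 7), -1), Add(7, -2)), -1))) = Add(Mul(-7, Rational(-1, 34)), Mul(-18, Pow(Mul(Pow(10, -1), 5), -1))) = Add(Rational(7, 34), Mul(-18, Pow(Mul(Rational(1, 10), 5), -1))) = Add(Rational(7, 34), Mul(-18, Pow(Rational(1, 2), -1))) = Add(Rational(7, 34), Mul(-18, 2)) = Add(Rational(7, 34), -36) = Rational(-1217, 34) ≈ -35.794)
Mul(J, Pow(Add(44, 95), -1)) = Mul(Rational(-1217, 34), Pow(Add(44, 95), -1)) = Mul(Rational(-1217, 34), Pow(139, -1)) = Mul(Rational(-1217, 34), Rational(1, 139)) = Rational(-1217, 4726)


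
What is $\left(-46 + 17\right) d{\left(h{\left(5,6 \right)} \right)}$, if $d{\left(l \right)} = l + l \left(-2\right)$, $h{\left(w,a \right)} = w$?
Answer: $145$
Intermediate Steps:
$d{\left(l \right)} = - l$ ($d{\left(l \right)} = l - 2 l = - l$)
$\left(-46 + 17\right) d{\left(h{\left(5,6 \right)} \right)} = \left(-46 + 17\right) \left(\left(-1\right) 5\right) = \left(-29\right) \left(-5\right) = 145$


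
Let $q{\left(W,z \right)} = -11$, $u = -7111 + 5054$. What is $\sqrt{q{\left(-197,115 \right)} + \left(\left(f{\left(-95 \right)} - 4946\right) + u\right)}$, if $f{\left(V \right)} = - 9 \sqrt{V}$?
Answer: $\sqrt{-7014 - 9 i \sqrt{95}} \approx 0.5237 - 83.751 i$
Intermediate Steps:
$u = -2057$
$\sqrt{q{\left(-197,115 \right)} + \left(\left(f{\left(-95 \right)} - 4946\right) + u\right)} = \sqrt{-11 - \left(7003 + 9 i \sqrt{95}\right)} = \sqrt{-7014 - 9 i \sqrt{95}}$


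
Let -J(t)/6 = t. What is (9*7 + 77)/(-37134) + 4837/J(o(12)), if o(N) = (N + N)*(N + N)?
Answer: -10005611/7129728 ≈ -1.4034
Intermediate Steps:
o(N) = 4*N**2 (o(N) = (2*N)*(2*N) = 4*N**2)
J(t) = -6*t
(9*7 + 77)/(-37134) + 4837/J(o(12)) = (9*7 + 77)/(-37134) + 4837/((-24*12**2)) = (63 + 77)*(-1/37134) + 4837/((-24*144)) = 140*(-1/37134) + 4837/((-6*576)) = -70/18567 + 4837/(-3456) = -70/18567 + 4837*(-1/3456) = -70/18567 - 4837/3456 = -10005611/7129728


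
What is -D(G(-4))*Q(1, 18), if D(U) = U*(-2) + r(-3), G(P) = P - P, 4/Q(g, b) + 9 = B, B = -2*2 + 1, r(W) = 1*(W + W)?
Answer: -2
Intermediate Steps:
r(W) = 2*W (r(W) = 1*(2*W) = 2*W)
B = -3 (B = -4 + 1 = -3)
Q(g, b) = -⅓ (Q(g, b) = 4/(-9 - 3) = 4/(-12) = 4*(-1/12) = -⅓)
G(P) = 0
D(U) = -6 - 2*U (D(U) = U*(-2) + 2*(-3) = -2*U - 6 = -6 - 2*U)
-D(G(-4))*Q(1, 18) = -(-6 - 2*0)*(-1)/3 = -(-6 + 0)*(-1)/3 = -(-6)*(-1)/3 = -1*2 = -2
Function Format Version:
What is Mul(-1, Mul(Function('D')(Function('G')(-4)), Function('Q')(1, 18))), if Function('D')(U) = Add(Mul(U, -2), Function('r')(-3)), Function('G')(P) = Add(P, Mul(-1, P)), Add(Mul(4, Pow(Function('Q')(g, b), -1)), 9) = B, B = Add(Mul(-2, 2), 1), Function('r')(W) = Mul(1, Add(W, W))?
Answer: -2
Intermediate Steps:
Function('r')(W) = Mul(2, W) (Function('r')(W) = Mul(1, Mul(2, W)) = Mul(2, W))
B = -3 (B = Add(-4, 1) = -3)
Function('Q')(g, b) = Rational(-1, 3) (Function('Q')(g, b) = Mul(4, Pow(Add(-9, -3), -1)) = Mul(4, Pow(-12, -1)) = Mul(4, Rational(-1, 12)) = Rational(-1, 3))
Function('G')(P) = 0
Function('D')(U) = Add(-6, Mul(-2, U)) (Function('D')(U) = Add(Mul(U, -2), Mul(2, -3)) = Add(Mul(-2, U), -6) = Add(-6, Mul(-2, U)))
Mul(-1, Mul(Function('D')(Function('G')(-4)), Function('Q')(1, 18))) = Mul(-1, Mul(Add(-6, Mul(-2, 0)), Rational(-1, 3))) = Mul(-1, Mul(Add(-6, 0), Rational(-1, 3))) = Mul(-1, Mul(-6, Rational(-1, 3))) = Mul(-1, 2) = -2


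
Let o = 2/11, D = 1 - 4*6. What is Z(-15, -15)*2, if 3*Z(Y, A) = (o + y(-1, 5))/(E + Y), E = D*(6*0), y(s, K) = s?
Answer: 2/55 ≈ 0.036364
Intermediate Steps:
D = -23 (D = 1 - 24 = -23)
E = 0 (E = -138*0 = -23*0 = 0)
o = 2/11 (o = 2*(1/11) = 2/11 ≈ 0.18182)
Z(Y, A) = -3/(11*Y) (Z(Y, A) = ((2/11 - 1)/(0 + Y))/3 = (-9/(11*Y))/3 = -3/(11*Y))
Z(-15, -15)*2 = -3/11/(-15)*2 = -3/11*(-1/15)*2 = (1/55)*2 = 2/55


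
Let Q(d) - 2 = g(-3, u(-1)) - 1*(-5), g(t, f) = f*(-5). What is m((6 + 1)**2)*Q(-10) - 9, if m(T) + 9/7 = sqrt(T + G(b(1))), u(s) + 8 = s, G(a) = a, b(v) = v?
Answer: -531/7 + 260*sqrt(2) ≈ 291.84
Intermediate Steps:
u(s) = -8 + s
g(t, f) = -5*f
Q(d) = 52 (Q(d) = 2 + (-5*(-8 - 1) - 1*(-5)) = 2 + (-5*(-9) + 5) = 2 + (45 + 5) = 2 + 50 = 52)
m(T) = -9/7 + sqrt(1 + T) (m(T) = -9/7 + sqrt(T + 1) = -9/7 + sqrt(1 + T))
m((6 + 1)**2)*Q(-10) - 9 = (-9/7 + sqrt(1 + (6 + 1)**2))*52 - 9 = (-9/7 + sqrt(1 + 7**2))*52 - 9 = (-9/7 + sqrt(1 + 49))*52 - 9 = (-9/7 + sqrt(50))*52 - 9 = (-9/7 + 5*sqrt(2))*52 - 9 = (-468/7 + 260*sqrt(2)) - 9 = -531/7 + 260*sqrt(2)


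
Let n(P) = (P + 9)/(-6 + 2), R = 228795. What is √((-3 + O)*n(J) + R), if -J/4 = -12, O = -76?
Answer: 3*√102187/2 ≈ 479.50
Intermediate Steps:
J = 48 (J = -4*(-12) = 48)
n(P) = -9/4 - P/4 (n(P) = (9 + P)/(-4) = (9 + P)*(-¼) = -9/4 - P/4)
√((-3 + O)*n(J) + R) = √((-3 - 76)*(-9/4 - ¼*48) + 228795) = √(-79*(-9/4 - 12) + 228795) = √(-79*(-57/4) + 228795) = √(4503/4 + 228795) = √(919683/4) = 3*√102187/2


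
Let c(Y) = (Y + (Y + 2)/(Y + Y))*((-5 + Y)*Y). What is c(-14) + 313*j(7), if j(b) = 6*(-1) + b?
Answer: -3297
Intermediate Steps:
j(b) = -6 + b
c(Y) = Y*(-5 + Y)*(Y + (2 + Y)/(2*Y)) (c(Y) = (Y + (2 + Y)/((2*Y)))*(Y*(-5 + Y)) = (Y + (2 + Y)*(1/(2*Y)))*(Y*(-5 + Y)) = (Y + (2 + Y)/(2*Y))*(Y*(-5 + Y)) = Y*(-5 + Y)*(Y + (2 + Y)/(2*Y)))
c(-14) + 313*j(7) = (-5 + (-14)³ - 9/2*(-14)² - 3/2*(-14)) + 313*(-6 + 7) = (-5 - 2744 - 9/2*196 + 21) + 313*1 = (-5 - 2744 - 882 + 21) + 313 = -3610 + 313 = -3297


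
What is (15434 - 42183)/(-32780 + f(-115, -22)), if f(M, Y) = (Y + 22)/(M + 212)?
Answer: 26749/32780 ≈ 0.81602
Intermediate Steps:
f(M, Y) = (22 + Y)/(212 + M)
(15434 - 42183)/(-32780 + f(-115, -22)) = (15434 - 42183)/(-32780 + (22 - 22)/(212 - 115)) = -26749/(-32780 + 0/97) = -26749/(-32780 + (1/97)*0) = -26749/(-32780 + 0) = -26749/(-32780) = -26749*(-1/32780) = 26749/32780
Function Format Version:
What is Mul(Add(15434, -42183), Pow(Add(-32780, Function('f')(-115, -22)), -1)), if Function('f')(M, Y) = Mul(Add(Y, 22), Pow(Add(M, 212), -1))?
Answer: Rational(26749, 32780) ≈ 0.81602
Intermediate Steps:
Function('f')(M, Y) = Mul(Pow(Add(212, M), -1), Add(22, Y)) (Function('f')(M, Y) = Mul(Add(22, Y), Pow(Add(212, M), -1)) = Mul(Pow(Add(212, M), -1), Add(22, Y)))
Mul(Add(15434, -42183), Pow(Add(-32780, Function('f')(-115, -22)), -1)) = Mul(Add(15434, -42183), Pow(Add(-32780, Mul(Pow(Add(212, -115), -1), Add(22, -22))), -1)) = Mul(-26749, Pow(Add(-32780, Mul(Pow(97, -1), 0)), -1)) = Mul(-26749, Pow(Add(-32780, Mul(Rational(1, 97), 0)), -1)) = Mul(-26749, Pow(Add(-32780, 0), -1)) = Mul(-26749, Pow(-32780, -1)) = Mul(-26749, Rational(-1, 32780)) = Rational(26749, 32780)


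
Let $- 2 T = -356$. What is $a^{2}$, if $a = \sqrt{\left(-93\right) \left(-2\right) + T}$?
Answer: $364$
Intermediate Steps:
$T = 178$ ($T = \left(- \frac{1}{2}\right) \left(-356\right) = 178$)
$a = 2 \sqrt{91}$ ($a = \sqrt{\left(-93\right) \left(-2\right) + 178} = \sqrt{186 + 178} = \sqrt{364} = 2 \sqrt{91} \approx 19.079$)
$a^{2} = \left(2 \sqrt{91}\right)^{2} = 364$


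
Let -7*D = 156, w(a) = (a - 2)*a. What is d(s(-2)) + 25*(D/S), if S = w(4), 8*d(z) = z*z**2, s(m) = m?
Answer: -989/14 ≈ -70.643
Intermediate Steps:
w(a) = a*(-2 + a) (w(a) = (-2 + a)*a = a*(-2 + a))
d(z) = z**3/8 (d(z) = (z*z**2)/8 = z**3/8)
S = 8 (S = 4*(-2 + 4) = 4*2 = 8)
D = -156/7 (D = -1/7*156 = -156/7 ≈ -22.286)
d(s(-2)) + 25*(D/S) = (1/8)*(-2)**3 + 25*(-156/7/8) = (1/8)*(-8) + 25*(-156/7*1/8) = -1 + 25*(-39/14) = -1 - 975/14 = -989/14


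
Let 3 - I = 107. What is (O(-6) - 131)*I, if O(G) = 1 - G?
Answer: 12896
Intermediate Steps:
I = -104 (I = 3 - 1*107 = 3 - 107 = -104)
(O(-6) - 131)*I = ((1 - 1*(-6)) - 131)*(-104) = ((1 + 6) - 131)*(-104) = (7 - 131)*(-104) = -124*(-104) = 12896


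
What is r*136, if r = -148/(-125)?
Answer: 20128/125 ≈ 161.02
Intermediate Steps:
r = 148/125 (r = -148*(-1/125) = 148/125 ≈ 1.1840)
r*136 = (148/125)*136 = 20128/125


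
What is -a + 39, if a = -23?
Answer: 62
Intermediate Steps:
-a + 39 = -1*(-23) + 39 = 23 + 39 = 62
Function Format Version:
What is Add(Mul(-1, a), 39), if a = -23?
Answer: 62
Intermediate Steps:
Add(Mul(-1, a), 39) = Add(Mul(-1, -23), 39) = Add(23, 39) = 62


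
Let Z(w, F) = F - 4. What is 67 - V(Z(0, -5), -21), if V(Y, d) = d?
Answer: 88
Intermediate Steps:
Z(w, F) = -4 + F
67 - V(Z(0, -5), -21) = 67 - 1*(-21) = 67 + 21 = 88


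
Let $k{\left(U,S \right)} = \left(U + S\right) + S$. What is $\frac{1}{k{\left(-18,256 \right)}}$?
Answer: $\frac{1}{494} \approx 0.0020243$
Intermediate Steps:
$k{\left(U,S \right)} = U + 2 S$ ($k{\left(U,S \right)} = \left(S + U\right) + S = U + 2 S$)
$\frac{1}{k{\left(-18,256 \right)}} = \frac{1}{-18 + 2 \cdot 256} = \frac{1}{-18 + 512} = \frac{1}{494}$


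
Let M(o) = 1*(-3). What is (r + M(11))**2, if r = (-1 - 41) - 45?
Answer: 8100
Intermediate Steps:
r = -87 (r = -42 - 45 = -87)
M(o) = -3
(r + M(11))**2 = (-87 - 3)**2 = (-90)**2 = 8100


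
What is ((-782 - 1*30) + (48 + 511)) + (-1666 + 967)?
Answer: -952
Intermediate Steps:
((-782 - 1*30) + (48 + 511)) + (-1666 + 967) = ((-782 - 30) + 559) - 699 = (-812 + 559) - 699 = -253 - 699 = -952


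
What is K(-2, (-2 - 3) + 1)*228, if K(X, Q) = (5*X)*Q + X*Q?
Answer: 10944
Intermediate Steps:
K(X, Q) = 6*Q*X (K(X, Q) = 5*Q*X + Q*X = 6*Q*X)
K(-2, (-2 - 3) + 1)*228 = (6*((-2 - 3) + 1)*(-2))*228 = (6*(-5 + 1)*(-2))*228 = (6*(-4)*(-2))*228 = 48*228 = 10944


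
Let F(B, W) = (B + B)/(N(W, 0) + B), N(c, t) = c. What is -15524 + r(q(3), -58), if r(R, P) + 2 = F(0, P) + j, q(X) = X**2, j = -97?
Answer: -15623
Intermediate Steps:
F(B, W) = 2*B/(B + W) (F(B, W) = (B + B)/(W + B) = (2*B)/(B + W) = 2*B/(B + W))
r(R, P) = -99 (r(R, P) = -2 + (2*0/(0 + P) - 97) = -2 + (2*0/P - 97) = -2 + (0 - 97) = -2 - 97 = -99)
-15524 + r(q(3), -58) = -15524 - 99 = -15623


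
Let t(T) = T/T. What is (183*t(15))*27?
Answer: 4941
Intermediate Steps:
t(T) = 1
(183*t(15))*27 = (183*1)*27 = 183*27 = 4941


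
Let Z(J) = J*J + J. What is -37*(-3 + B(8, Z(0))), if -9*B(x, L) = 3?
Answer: 370/3 ≈ 123.33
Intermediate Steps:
Z(J) = J + J² (Z(J) = J² + J = J + J²)
B(x, L) = -⅓ (B(x, L) = -⅑*3 = -⅓)
-37*(-3 + B(8, Z(0))) = -37*(-3 - ⅓) = -37*(-10/3) = 370/3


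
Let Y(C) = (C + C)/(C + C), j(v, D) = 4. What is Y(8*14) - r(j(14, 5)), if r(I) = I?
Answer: -3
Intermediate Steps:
Y(C) = 1 (Y(C) = (2*C)/((2*C)) = (2*C)*(1/(2*C)) = 1)
Y(8*14) - r(j(14, 5)) = 1 - 1*4 = 1 - 4 = -3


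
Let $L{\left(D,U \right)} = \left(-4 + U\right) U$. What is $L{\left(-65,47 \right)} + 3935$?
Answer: $5956$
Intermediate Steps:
$L{\left(D,U \right)} = U \left(-4 + U\right)$
$L{\left(-65,47 \right)} + 3935 = 47 \left(-4 + 47\right) + 3935 = 47 \cdot 43 + 3935 = 2021 + 3935 = 5956$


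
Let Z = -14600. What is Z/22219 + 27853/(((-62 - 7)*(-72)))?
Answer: 23753609/4799304 ≈ 4.9494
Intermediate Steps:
Z/22219 + 27853/(((-62 - 7)*(-72))) = -14600/22219 + 27853/(((-62 - 7)*(-72))) = -14600*1/22219 + 27853/((-69*(-72))) = -14600/22219 + 27853/4968 = -14600/22219 + 27853*(1/4968) = -14600/22219 + 1211/216 = 23753609/4799304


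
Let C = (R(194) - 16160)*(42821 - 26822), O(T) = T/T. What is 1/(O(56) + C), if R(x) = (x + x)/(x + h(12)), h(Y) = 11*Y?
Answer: -163/42139541951 ≈ -3.8681e-9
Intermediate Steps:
O(T) = 1
R(x) = 2*x/(132 + x) (R(x) = (x + x)/(x + 11*12) = (2*x)/(x + 132) = (2*x)/(132 + x) = 2*x/(132 + x))
C = -42139542114/163 (C = (2*194/(132 + 194) - 16160)*(42821 - 26822) = (2*194/326 - 16160)*15999 = (2*194*(1/326) - 16160)*15999 = (194/163 - 16160)*15999 = -2633886/163*15999 = -42139542114/163 ≈ -2.5852e+8)
1/(O(56) + C) = 1/(1 - 42139542114/163) = 1/(-42139541951/163) = -163/42139541951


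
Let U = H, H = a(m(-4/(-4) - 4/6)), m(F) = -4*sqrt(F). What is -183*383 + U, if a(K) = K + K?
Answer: -70089 - 8*sqrt(3)/3 ≈ -70094.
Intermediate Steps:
a(K) = 2*K
H = -8*sqrt(3)/3 (H = 2*(-4*sqrt(-4/(-4) - 4/6)) = 2*(-4*sqrt(-4*(-1/4) - 4*1/6)) = 2*(-4*sqrt(1 - 2/3)) = 2*(-4*sqrt(3)/3) = -8*sqrt(3)/3 ≈ -4.6188)
U = -8*sqrt(3)/3 ≈ -4.6188
-183*383 + U = -183*383 - 8*sqrt(3)/3 = -70089 - 8*sqrt(3)/3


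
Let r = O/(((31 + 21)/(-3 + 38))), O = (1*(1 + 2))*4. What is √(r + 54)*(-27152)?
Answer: -27152*√10491/13 ≈ -2.1393e+5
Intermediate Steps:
O = 12 (O = (1*3)*4 = 3*4 = 12)
r = 105/13 (r = 12/(((31 + 21)/(-3 + 38))) = 12/((52/35)) = 12/((52*(1/35))) = 12/(52/35) = 12*(35/52) = 105/13 ≈ 8.0769)
√(r + 54)*(-27152) = √(105/13 + 54)*(-27152) = √(807/13)*(-27152) = (√10491/13)*(-27152) = -27152*√10491/13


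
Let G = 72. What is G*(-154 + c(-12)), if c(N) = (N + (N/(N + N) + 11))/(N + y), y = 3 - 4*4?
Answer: -277164/25 ≈ -11087.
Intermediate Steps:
y = -13 (y = 3 - 16 = -13)
c(N) = (23/2 + N)/(-13 + N) (c(N) = (N + (N/(N + N) + 11))/(N - 13) = (N + (N/((2*N)) + 11))/(-13 + N) = (N + ((1/(2*N))*N + 11))/(-13 + N) = (N + (½ + 11))/(-13 + N) = (N + 23/2)/(-13 + N) = (23/2 + N)/(-13 + N))
G*(-154 + c(-12)) = 72*(-154 + (23/2 - 12)/(-13 - 12)) = 72*(-154 - ½/(-25)) = 72*(-154 - 1/25*(-½)) = 72*(-154 + 1/50) = 72*(-7699/50) = -277164/25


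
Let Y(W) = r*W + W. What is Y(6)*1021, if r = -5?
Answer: -24504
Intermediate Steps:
Y(W) = -4*W (Y(W) = -5*W + W = -4*W)
Y(6)*1021 = -4*6*1021 = -24*1021 = -24504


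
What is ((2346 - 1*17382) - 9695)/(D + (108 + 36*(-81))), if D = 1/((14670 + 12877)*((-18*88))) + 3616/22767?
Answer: 8189468495640432/929793653001509 ≈ 8.8078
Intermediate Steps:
D = 52594047067/331141825872 (D = 1/(27547*(-1584)) + 3616*(1/22767) = (1/27547)*(-1/1584) + 3616/22767 = -1/43634448 + 3616/22767 = 52594047067/331141825872 ≈ 0.15883)
((2346 - 1*17382) - 9695)/(D + (108 + 36*(-81))) = ((2346 - 1*17382) - 9695)/(52594047067/331141825872 + (108 + 36*(-81))) = ((2346 - 17382) - 9695)/(52594047067/331141825872 + (108 - 2916)) = (-15036 - 9695)/(52594047067/331141825872 - 2808) = -24731/(-929793653001509/331141825872) = -24731*(-331141825872/929793653001509) = 8189468495640432/929793653001509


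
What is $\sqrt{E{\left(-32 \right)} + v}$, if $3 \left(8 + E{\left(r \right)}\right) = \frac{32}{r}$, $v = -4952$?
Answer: $\frac{i \sqrt{44643}}{3} \approx 70.43 i$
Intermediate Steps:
$E{\left(r \right)} = -8 + \frac{32}{3 r}$ ($E{\left(r \right)} = -8 + \frac{32 \frac{1}{r}}{3} = -8 + \frac{32}{3 r}$)
$\sqrt{E{\left(-32 \right)} + v} = \sqrt{\left(-8 + \frac{32}{3 \left(-32\right)}\right) - 4952} = \sqrt{\left(-8 + \frac{32}{3} \left(- \frac{1}{32}\right)\right) - 4952} = \sqrt{\left(-8 - \frac{1}{3}\right) - 4952} = \sqrt{- \frac{25}{3} - 4952} = \sqrt{- \frac{14881}{3}} = \frac{i \sqrt{44643}}{3}$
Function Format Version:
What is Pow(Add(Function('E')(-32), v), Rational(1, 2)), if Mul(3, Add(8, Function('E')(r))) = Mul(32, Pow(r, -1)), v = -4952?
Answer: Mul(Rational(1, 3), I, Pow(44643, Rational(1, 2))) ≈ Mul(70.430, I)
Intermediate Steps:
Function('E')(r) = Add(-8, Mul(Rational(32, 3), Pow(r, -1))) (Function('E')(r) = Add(-8, Mul(Rational(1, 3), Mul(32, Pow(r, -1)))) = Add(-8, Mul(Rational(32, 3), Pow(r, -1))))
Pow(Add(Function('E')(-32), v), Rational(1, 2)) = Pow(Add(Add(-8, Mul(Rational(32, 3), Pow(-32, -1))), -4952), Rational(1, 2)) = Pow(Add(Add(-8, Mul(Rational(32, 3), Rational(-1, 32))), -4952), Rational(1, 2)) = Pow(Add(Add(-8, Rational(-1, 3)), -4952), Rational(1, 2)) = Pow(Add(Rational(-25, 3), -4952), Rational(1, 2)) = Pow(Rational(-14881, 3), Rational(1, 2)) = Mul(Rational(1, 3), I, Pow(44643, Rational(1, 2)))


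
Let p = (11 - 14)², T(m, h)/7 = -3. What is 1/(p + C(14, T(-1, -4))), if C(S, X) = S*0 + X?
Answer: -1/12 ≈ -0.083333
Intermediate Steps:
T(m, h) = -21 (T(m, h) = 7*(-3) = -21)
C(S, X) = X (C(S, X) = 0 + X = X)
p = 9 (p = (-3)² = 9)
1/(p + C(14, T(-1, -4))) = 1/(9 - 21) = 1/(-12) = -1/12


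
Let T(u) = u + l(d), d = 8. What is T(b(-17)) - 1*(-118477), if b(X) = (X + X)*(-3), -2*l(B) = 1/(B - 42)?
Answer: 8063373/68 ≈ 1.1858e+5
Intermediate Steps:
l(B) = -1/(2*(-42 + B)) (l(B) = -1/(2*(B - 42)) = -1/(2*(-42 + B)))
b(X) = -6*X (b(X) = (2*X)*(-3) = -6*X)
T(u) = 1/68 + u (T(u) = u - 1/(-84 + 2*8) = u - 1/(-84 + 16) = u - 1/(-68) = u - 1*(-1/68) = u + 1/68 = 1/68 + u)
T(b(-17)) - 1*(-118477) = (1/68 - 6*(-17)) - 1*(-118477) = (1/68 + 102) + 118477 = 6937/68 + 118477 = 8063373/68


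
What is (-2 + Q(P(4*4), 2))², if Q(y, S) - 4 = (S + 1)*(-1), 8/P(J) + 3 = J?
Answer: 1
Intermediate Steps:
P(J) = 8/(-3 + J)
Q(y, S) = 3 - S (Q(y, S) = 4 + (S + 1)*(-1) = 4 + (1 + S)*(-1) = 4 + (-1 - S) = 3 - S)
(-2 + Q(P(4*4), 2))² = (-2 + (3 - 1*2))² = (-2 + (3 - 2))² = (-2 + 1)² = (-1)² = 1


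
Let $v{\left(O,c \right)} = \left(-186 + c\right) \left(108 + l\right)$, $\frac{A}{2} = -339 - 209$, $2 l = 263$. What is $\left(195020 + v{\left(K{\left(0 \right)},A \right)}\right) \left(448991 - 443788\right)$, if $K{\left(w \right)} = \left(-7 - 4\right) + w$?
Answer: $-582834857$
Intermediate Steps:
$l = \frac{263}{2}$ ($l = \frac{1}{2} \cdot 263 = \frac{263}{2} \approx 131.5$)
$K{\left(w \right)} = -11 + w$
$A = -1096$ ($A = 2 \left(-339 - 209\right) = 2 \left(-548\right) = -1096$)
$v{\left(O,c \right)} = -44547 + \frac{479 c}{2}$ ($v{\left(O,c \right)} = \left(-186 + c\right) \left(108 + \frac{263}{2}\right) = \left(-186 + c\right) \frac{479}{2} = -44547 + \frac{479 c}{2}$)
$\left(195020 + v{\left(K{\left(0 \right)},A \right)}\right) \left(448991 - 443788\right) = \left(195020 + \left(-44547 + \frac{479}{2} \left(-1096\right)\right)\right) \left(448991 - 443788\right) = \left(195020 - 307039\right) 5203 = \left(-112019\right) 5203 = -582834857$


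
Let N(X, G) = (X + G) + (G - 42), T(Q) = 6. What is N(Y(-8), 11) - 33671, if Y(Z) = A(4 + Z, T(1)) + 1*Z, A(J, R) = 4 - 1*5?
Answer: -33700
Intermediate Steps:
A(J, R) = -1 (A(J, R) = 4 - 5 = -1)
Y(Z) = -1 + Z (Y(Z) = -1 + 1*Z = -1 + Z)
N(X, G) = -42 + X + 2*G (N(X, G) = (G + X) + (-42 + G) = -42 + X + 2*G)
N(Y(-8), 11) - 33671 = (-42 + (-1 - 8) + 2*11) - 33671 = (-42 - 9 + 22) - 33671 = -29 - 33671 = -33700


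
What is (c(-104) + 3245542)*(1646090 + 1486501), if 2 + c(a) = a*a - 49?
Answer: 10200678001437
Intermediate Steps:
c(a) = -51 + a**2 (c(a) = -2 + (a*a - 49) = -2 + (a**2 - 49) = -2 + (-49 + a**2) = -51 + a**2)
(c(-104) + 3245542)*(1646090 + 1486501) = ((-51 + (-104)**2) + 3245542)*(1646090 + 1486501) = ((-51 + 10816) + 3245542)*3132591 = (10765 + 3245542)*3132591 = 3256307*3132591 = 10200678001437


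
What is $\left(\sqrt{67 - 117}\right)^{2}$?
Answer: $-50$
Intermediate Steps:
$\left(\sqrt{67 - 117}\right)^{2} = \left(\sqrt{-50}\right)^{2} = \left(5 i \sqrt{2}\right)^{2} = -50$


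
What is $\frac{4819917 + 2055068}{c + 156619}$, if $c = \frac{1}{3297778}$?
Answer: $\frac{22672174283330}{516494692583} \approx 43.896$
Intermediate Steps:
$c = \frac{1}{3297778} \approx 3.0323 \cdot 10^{-7}$
$\frac{4819917 + 2055068}{c + 156619} = \frac{4819917 + 2055068}{\frac{1}{3297778} + 156619} = \frac{6874985}{\frac{516494692583}{3297778}} = 6874985 \cdot \frac{3297778}{516494692583} = \frac{22672174283330}{516494692583}$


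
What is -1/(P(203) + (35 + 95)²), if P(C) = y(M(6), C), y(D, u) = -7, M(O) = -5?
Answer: -1/16893 ≈ -5.9196e-5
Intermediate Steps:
P(C) = -7
-1/(P(203) + (35 + 95)²) = -1/(-7 + (35 + 95)²) = -1/(-7 + 130²) = -1/(-7 + 16900) = -1/16893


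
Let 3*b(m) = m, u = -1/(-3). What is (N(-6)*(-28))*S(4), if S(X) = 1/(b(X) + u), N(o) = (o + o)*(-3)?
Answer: -3024/5 ≈ -604.80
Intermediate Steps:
u = 1/3 (u = -1*(-1/3) = 1/3 ≈ 0.33333)
b(m) = m/3
N(o) = -6*o (N(o) = (2*o)*(-3) = -6*o)
S(X) = 1/(1/3 + X/3) (S(X) = 1/(X/3 + 1/3) = 1/(1/3 + X/3))
(N(-6)*(-28))*S(4) = (-6*(-6)*(-28))*(3/(1 + 4)) = (36*(-28))*(3/5) = -3024/5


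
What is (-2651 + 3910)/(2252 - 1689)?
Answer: 1259/563 ≈ 2.2362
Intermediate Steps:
(-2651 + 3910)/(2252 - 1689) = 1259/563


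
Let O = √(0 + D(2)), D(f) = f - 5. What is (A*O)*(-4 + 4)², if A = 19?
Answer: 0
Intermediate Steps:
D(f) = -5 + f
O = I*√3 (O = √(0 + (-5 + 2)) = √(0 - 3) = √(-3) = I*√3 ≈ 1.732*I)
(A*O)*(-4 + 4)² = (19*(I*√3))*(-4 + 4)² = (19*I*√3)*0² = (19*I*√3)*0 = 0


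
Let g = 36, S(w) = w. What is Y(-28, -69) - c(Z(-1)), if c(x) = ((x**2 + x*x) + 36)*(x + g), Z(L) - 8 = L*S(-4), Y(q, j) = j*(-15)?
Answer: -14517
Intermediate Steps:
Y(q, j) = -15*j
Z(L) = 8 - 4*L (Z(L) = 8 + L*(-4) = 8 - 4*L)
c(x) = (36 + x)*(36 + 2*x**2) (c(x) = ((x**2 + x*x) + 36)*(x + 36) = ((x**2 + x**2) + 36)*(36 + x) = (2*x**2 + 36)*(36 + x) = (36 + 2*x**2)*(36 + x) = (36 + x)*(36 + 2*x**2))
Y(-28, -69) - c(Z(-1)) = -15*(-69) - (1296 + 2*(8 - 4*(-1))**3 + 36*(8 - 4*(-1)) + 72*(8 - 4*(-1))**2) = 1035 - (1296 + 2*(8 + 4)**3 + 36*(8 + 4) + 72*(8 + 4)**2) = 1035 - (1296 + 2*12**3 + 36*12 + 72*12**2) = 1035 - (1296 + 2*1728 + 432 + 72*144) = 1035 - (1296 + 3456 + 432 + 10368) = 1035 - 1*15552 = 1035 - 15552 = -14517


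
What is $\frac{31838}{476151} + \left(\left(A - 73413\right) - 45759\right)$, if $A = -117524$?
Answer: $- \frac{112703005258}{476151} \approx -2.367 \cdot 10^{5}$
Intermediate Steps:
$\frac{31838}{476151} + \left(\left(A - 73413\right) - 45759\right) = \frac{31838}{476151} - 236696 = - \frac{112703005258}{476151}$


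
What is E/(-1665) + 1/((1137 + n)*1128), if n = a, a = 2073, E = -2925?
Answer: 235357237/133972560 ≈ 1.7568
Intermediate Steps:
n = 2073
E/(-1665) + 1/((1137 + n)*1128) = -2925/(-1665) + 1/((1137 + 2073)*1128) = -2925*(-1/1665) + (1/1128)/3210 = 65/37 + (1/3210)*(1/1128) = 65/37 + 1/3620880 = 235357237/133972560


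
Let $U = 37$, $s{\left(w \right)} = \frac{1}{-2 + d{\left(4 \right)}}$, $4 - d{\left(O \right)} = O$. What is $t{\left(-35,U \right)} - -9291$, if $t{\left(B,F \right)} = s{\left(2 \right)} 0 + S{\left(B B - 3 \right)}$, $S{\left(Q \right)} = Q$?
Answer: $10513$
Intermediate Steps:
$d{\left(O \right)} = 4 - O$
$s{\left(w \right)} = - \frac{1}{2}$ ($s{\left(w \right)} = \frac{1}{-2 + \left(4 - 4\right)} = \frac{1}{-2 + 0} = \frac{1}{-2} = - \frac{1}{2}$)
$t{\left(B,F \right)} = -3 + B^{2}$ ($t{\left(B,F \right)} = \left(- \frac{1}{2}\right) 0 + \left(B B - 3\right) = 0 + \left(B^{2} - 3\right) = 0 + \left(-3 + B^{2}\right) = -3 + B^{2}$)
$t{\left(-35,U \right)} - -9291 = \left(-3 + \left(-35\right)^{2}\right) - -9291 = \left(-3 + 1225\right) + 9291 = 1222 + 9291 = 10513$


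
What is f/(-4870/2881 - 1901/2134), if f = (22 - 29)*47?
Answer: 2022709766/15869361 ≈ 127.46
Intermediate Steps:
f = -329 (f = -7*47 = -329)
f/(-4870/2881 - 1901/2134) = -329/(-4870/2881 - 1901/2134) = -329/(-15869361/6148054) = -329*(-6148054/15869361) = 2022709766/15869361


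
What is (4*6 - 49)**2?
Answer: 625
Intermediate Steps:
(4*6 - 49)**2 = (24 - 49)**2 = (-25)**2 = 625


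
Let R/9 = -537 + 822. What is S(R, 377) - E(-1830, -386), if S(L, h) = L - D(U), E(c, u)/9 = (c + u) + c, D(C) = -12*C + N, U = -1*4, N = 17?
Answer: 38914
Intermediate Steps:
U = -4
D(C) = 17 - 12*C (D(C) = -12*C + 17 = 17 - 12*C)
E(c, u) = 9*u + 18*c (E(c, u) = 9*((c + u) + c) = 9*(u + 2*c) = 9*u + 18*c)
R = 2565 (R = 9*(-537 + 822) = 9*285 = 2565)
S(L, h) = -65 + L (S(L, h) = L - (17 - 12*(-4)) = L - (17 + 48) = L - 1*65 = L - 65 = -65 + L)
S(R, 377) - E(-1830, -386) = (-65 + 2565) - (9*(-386) + 18*(-1830)) = 2500 - (-3474 - 32940) = 2500 - 1*(-36414) = 2500 + 36414 = 38914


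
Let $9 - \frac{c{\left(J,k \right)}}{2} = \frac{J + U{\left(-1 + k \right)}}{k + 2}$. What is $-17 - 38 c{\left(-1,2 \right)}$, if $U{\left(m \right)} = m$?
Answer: $-701$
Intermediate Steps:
$c{\left(J,k \right)} = 18 - \frac{2 \left(-1 + J + k\right)}{2 + k}$ ($c{\left(J,k \right)} = 18 - 2 \frac{J + \left(-1 + k\right)}{k + 2} = 18 - 2 \frac{-1 + J + k}{2 + k} = 18 - \frac{2 \left(-1 + J + k\right)}{2 + k}$)
$-17 - 38 c{\left(-1,2 \right)} = -17 - 38 \frac{2 \left(19 - -1 + 8 \cdot 2\right)}{2 + 2} = -17 - 38 \frac{2 \left(19 + 1 + 16\right)}{4} = -17 - 38 \cdot 2 \cdot \frac{1}{4} \cdot 36 = -17 - 684 = -701$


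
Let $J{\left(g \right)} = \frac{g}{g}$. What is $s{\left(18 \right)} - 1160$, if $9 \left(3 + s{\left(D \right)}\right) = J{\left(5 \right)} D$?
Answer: $-1161$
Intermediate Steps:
$J{\left(g \right)} = 1$
$s{\left(D \right)} = -3 + \frac{D}{9}$ ($s{\left(D \right)} = -3 + \frac{1 D}{9} = -3 + \frac{D}{9}$)
$s{\left(18 \right)} - 1160 = \left(-3 + \frac{1}{9} \cdot 18\right) - 1160 = \left(-3 + 2\right) - 1160 = -1 - 1160 = -1161$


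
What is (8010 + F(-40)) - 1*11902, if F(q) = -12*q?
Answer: -3412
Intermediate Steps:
(8010 + F(-40)) - 1*11902 = (8010 - 12*(-40)) - 1*11902 = (8010 + 480) - 11902 = 8490 - 11902 = -3412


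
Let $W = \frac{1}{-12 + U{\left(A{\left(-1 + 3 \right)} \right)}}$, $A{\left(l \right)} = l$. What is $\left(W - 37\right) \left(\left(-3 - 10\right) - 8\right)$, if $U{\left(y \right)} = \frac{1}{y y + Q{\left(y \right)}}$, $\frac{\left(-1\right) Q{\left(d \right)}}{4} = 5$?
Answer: $\frac{150297}{193} \approx 778.74$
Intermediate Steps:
$Q{\left(d \right)} = -20$ ($Q{\left(d \right)} = \left(-4\right) 5 = -20$)
$U{\left(y \right)} = \frac{1}{-20 + y^{2}}$ ($U{\left(y \right)} = \frac{1}{y y - 20} = \frac{1}{y^{2} - 20} = \frac{1}{-20 + y^{2}}$)
$W = - \frac{16}{193}$ ($W = \frac{1}{-12 + \frac{1}{-20 + \left(-1 + 3\right)^{2}}} = \frac{1}{-12 + \frac{1}{-20 + 2^{2}}} = \frac{1}{-12 + \frac{1}{-20 + 4}} = \frac{1}{-12 + \frac{1}{-16}} = \frac{1}{-12 - \frac{1}{16}} = \frac{1}{- \frac{193}{16}} = - \frac{16}{193} \approx -0.082902$)
$\left(W - 37\right) \left(\left(-3 - 10\right) - 8\right) = \left(- \frac{16}{193} - 37\right) \left(\left(-3 - 10\right) - 8\right) = - \frac{7157 \left(-13 - 8\right)}{193} = \left(- \frac{7157}{193}\right) \left(-21\right) = \frac{150297}{193}$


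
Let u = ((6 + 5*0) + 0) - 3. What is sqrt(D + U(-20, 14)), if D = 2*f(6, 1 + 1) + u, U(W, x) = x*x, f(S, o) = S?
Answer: sqrt(211) ≈ 14.526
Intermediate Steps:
U(W, x) = x**2
u = 3 (u = ((6 + 0) + 0) - 3 = (6 + 0) - 3 = 6 - 3 = 3)
D = 15 (D = 2*6 + 3 = 12 + 3 = 15)
sqrt(D + U(-20, 14)) = sqrt(15 + 14**2) = sqrt(15 + 196) = sqrt(211)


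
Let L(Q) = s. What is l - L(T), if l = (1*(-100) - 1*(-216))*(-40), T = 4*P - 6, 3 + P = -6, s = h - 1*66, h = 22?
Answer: -4596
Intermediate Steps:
s = -44 (s = 22 - 1*66 = 22 - 66 = -44)
P = -9 (P = -3 - 6 = -9)
T = -42 (T = 4*(-9) - 6 = -36 - 6 = -42)
L(Q) = -44
l = -4640 (l = (-100 + 216)*(-40) = 116*(-40) = -4640)
l - L(T) = -4640 - 1*(-44) = -4640 + 44 = -4596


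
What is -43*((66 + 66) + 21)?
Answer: -6579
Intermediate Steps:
-43*((66 + 66) + 21) = -43*(132 + 21) = -43*153 = -6579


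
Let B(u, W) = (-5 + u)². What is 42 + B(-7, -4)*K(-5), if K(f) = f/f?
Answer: 186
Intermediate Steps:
K(f) = 1
42 + B(-7, -4)*K(-5) = 42 + (-5 - 7)²*1 = 42 + (-12)²*1 = 42 + 144*1 = 42 + 144 = 186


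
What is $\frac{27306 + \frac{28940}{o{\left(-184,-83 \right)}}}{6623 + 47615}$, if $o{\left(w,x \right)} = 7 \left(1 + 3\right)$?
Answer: $\frac{198377}{379666} \approx 0.5225$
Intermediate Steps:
$o{\left(w,x \right)} = 28$ ($o{\left(w,x \right)} = 7 \cdot 4 = 28$)
$\frac{27306 + \frac{28940}{o{\left(-184,-83 \right)}}}{6623 + 47615} = \frac{27306 + \frac{28940}{28}}{6623 + 47615} = \frac{27306 + 28940 \cdot \frac{1}{28}}{54238} = \left(27306 + \frac{7235}{7}\right) \frac{1}{54238} = \frac{198377}{7} \cdot \frac{1}{54238} = \frac{198377}{379666}$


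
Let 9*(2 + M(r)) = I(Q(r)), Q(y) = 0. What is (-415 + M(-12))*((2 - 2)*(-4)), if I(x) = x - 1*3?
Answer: 0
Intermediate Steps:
I(x) = -3 + x (I(x) = x - 3 = -3 + x)
M(r) = -7/3 (M(r) = -2 + (-3 + 0)/9 = -2 + (1/9)*(-3) = -2 - 1/3 = -7/3)
(-415 + M(-12))*((2 - 2)*(-4)) = (-415 - 7/3)*((2 - 2)*(-4)) = -0*(-4) = -1252/3*0 = 0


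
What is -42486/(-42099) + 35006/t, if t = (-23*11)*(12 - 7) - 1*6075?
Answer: -193645059/51501110 ≈ -3.7600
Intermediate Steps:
t = -7340 (t = -253*5 - 6075 = -1265 - 6075 = -7340)
-42486/(-42099) + 35006/t = -42486/(-42099) + 35006/(-7340) = -42486*(-1/42099) + 35006*(-1/7340) = 14162/14033 - 17503/3670 = -193645059/51501110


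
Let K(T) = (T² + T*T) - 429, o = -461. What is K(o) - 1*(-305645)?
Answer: 730258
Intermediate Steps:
K(T) = -429 + 2*T² (K(T) = (T² + T²) - 429 = 2*T² - 429 = -429 + 2*T²)
K(o) - 1*(-305645) = (-429 + 2*(-461)²) - 1*(-305645) = (-429 + 2*212521) + 305645 = (-429 + 425042) + 305645 = 424613 + 305645 = 730258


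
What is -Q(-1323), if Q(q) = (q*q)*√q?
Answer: -36756909*I*√3 ≈ -6.3665e+7*I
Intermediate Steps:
Q(q) = q^(5/2) (Q(q) = q²*√q = q^(5/2))
-Q(-1323) = -(-1323)^(5/2) = -36756909*I*√3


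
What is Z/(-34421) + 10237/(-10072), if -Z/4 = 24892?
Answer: 650481119/346688312 ≈ 1.8763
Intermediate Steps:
Z = -99568 (Z = -4*24892 = -99568)
Z/(-34421) + 10237/(-10072) = -99568/(-34421) + 10237/(-10072) = -99568*(-1/34421) + 10237*(-1/10072) = 99568/34421 - 10237/10072 = 650481119/346688312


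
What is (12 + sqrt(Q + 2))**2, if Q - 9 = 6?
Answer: (12 + sqrt(17))**2 ≈ 259.95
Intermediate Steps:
Q = 15 (Q = 9 + 6 = 15)
(12 + sqrt(Q + 2))**2 = (12 + sqrt(15 + 2))**2 = (12 + sqrt(17))**2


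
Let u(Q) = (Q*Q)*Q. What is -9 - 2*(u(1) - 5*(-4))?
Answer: -51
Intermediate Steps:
u(Q) = Q³ (u(Q) = Q²*Q = Q³)
-9 - 2*(u(1) - 5*(-4)) = -9 - 2*(1³ - 5*(-4)) = -9 - 2*(1 + 20) = -9 - 2*21 = -9 - 42 = -51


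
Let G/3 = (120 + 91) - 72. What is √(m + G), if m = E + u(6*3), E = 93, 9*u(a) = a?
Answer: 16*√2 ≈ 22.627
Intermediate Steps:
u(a) = a/9
G = 417 (G = 3*((120 + 91) - 72) = 3*(211 - 72) = 3*139 = 417)
m = 95 (m = 93 + (6*3)/9 = 93 + (⅑)*18 = 93 + 2 = 95)
√(m + G) = √(95 + 417) = √512 = 16*√2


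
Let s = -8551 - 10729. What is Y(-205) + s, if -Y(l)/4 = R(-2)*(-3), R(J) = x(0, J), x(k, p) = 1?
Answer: -19268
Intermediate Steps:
R(J) = 1
s = -19280
Y(l) = 12 (Y(l) = -4*(-3) = 12)
Y(-205) + s = 12 - 19280 = -19268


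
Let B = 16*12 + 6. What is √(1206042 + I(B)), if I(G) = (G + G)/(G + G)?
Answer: √1206043 ≈ 1098.2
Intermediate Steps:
B = 198 (B = 192 + 6 = 198)
I(G) = 1 (I(G) = (2*G)/((2*G)) = (2*G)*(1/(2*G)) = 1)
√(1206042 + I(B)) = √(1206042 + 1) = √1206043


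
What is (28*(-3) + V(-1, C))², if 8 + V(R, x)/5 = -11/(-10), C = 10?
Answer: 56169/4 ≈ 14042.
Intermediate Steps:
V(R, x) = -69/2 (V(R, x) = -40 + 5*(-11/(-10)) = -40 + 5*(-11*(-⅒)) = -40 + 5*(11/10) = -40 + 11/2 = -69/2)
(28*(-3) + V(-1, C))² = (28*(-3) - 69/2)² = (-84 - 69/2)² = (-237/2)² = 56169/4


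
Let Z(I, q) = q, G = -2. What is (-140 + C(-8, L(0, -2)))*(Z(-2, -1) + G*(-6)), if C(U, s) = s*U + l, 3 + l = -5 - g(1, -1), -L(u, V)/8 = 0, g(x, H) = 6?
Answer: -1694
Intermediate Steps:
L(u, V) = 0 (L(u, V) = -8*0 = 0)
l = -14 (l = -3 + (-5 - 1*6) = -3 + (-5 - 6) = -3 - 11 = -14)
C(U, s) = -14 + U*s (C(U, s) = s*U - 14 = U*s - 14 = -14 + U*s)
(-140 + C(-8, L(0, -2)))*(Z(-2, -1) + G*(-6)) = (-140 + (-14 - 8*0))*(-1 - 2*(-6)) = (-140 + (-14 + 0))*(-1 + 12) = (-140 - 14)*11 = -154*11 = -1694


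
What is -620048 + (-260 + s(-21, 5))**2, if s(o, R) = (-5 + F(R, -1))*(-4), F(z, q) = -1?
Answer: -564352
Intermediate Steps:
s(o, R) = 24 (s(o, R) = (-5 - 1)*(-4) = -6*(-4) = 24)
-620048 + (-260 + s(-21, 5))**2 = -620048 + (-260 + 24)**2 = -620048 + (-236)**2 = -620048 + 55696 = -564352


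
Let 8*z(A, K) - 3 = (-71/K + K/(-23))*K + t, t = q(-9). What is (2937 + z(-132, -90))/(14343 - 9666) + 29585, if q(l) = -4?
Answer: 2121702911/71714 ≈ 29586.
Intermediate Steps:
t = -4
z(A, K) = -⅛ + K*(-71/K - K/23)/8 (z(A, K) = 3/8 + ((-71/K + K/(-23))*K - 4)/8 = 3/8 + ((-71/K + K*(-1/23))*K - 4)/8 = 3/8 + ((-71/K - K/23)*K - 4)/8 = 3/8 + (K*(-71/K - K/23) - 4)/8 = 3/8 + (-4 + K*(-71/K - K/23))/8 = 3/8 + (-½ + K*(-71/K - K/23)/8) = -⅛ + K*(-71/K - K/23)/8)
(2937 + z(-132, -90))/(14343 - 9666) + 29585 = (2937 + (-9 - 1/184*(-90)²))/(14343 - 9666) + 29585 = (2937 + (-9 - 1/184*8100))/4677 + 29585 = (2937 + (-9 - 2025/46))*(1/4677) + 29585 = (2937 - 2439/46)*(1/4677) + 29585 = (132663/46)*(1/4677) + 29585 = 44221/71714 + 29585 = 2121702911/71714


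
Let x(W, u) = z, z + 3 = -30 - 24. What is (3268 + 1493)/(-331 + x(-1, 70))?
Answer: -4761/388 ≈ -12.271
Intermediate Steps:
z = -57 (z = -3 + (-30 - 24) = -3 - 54 = -57)
x(W, u) = -57
(3268 + 1493)/(-331 + x(-1, 70)) = (3268 + 1493)/(-331 - 57) = 4761/(-388) = 4761*(-1/388) = -4761/388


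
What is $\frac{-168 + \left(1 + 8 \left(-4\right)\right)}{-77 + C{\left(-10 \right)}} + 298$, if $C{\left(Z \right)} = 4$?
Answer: $\frac{21953}{73} \approx 300.73$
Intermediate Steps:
$\frac{-168 + \left(1 + 8 \left(-4\right)\right)}{-77 + C{\left(-10 \right)}} + 298 = \frac{-168 + \left(1 + 8 \left(-4\right)\right)}{-77 + 4} + 298 = \frac{-168 + \left(1 - 32\right)}{-73} + 298 = \left(-168 - 31\right) \left(- \frac{1}{73}\right) + 298 = \left(-199\right) \left(- \frac{1}{73}\right) + 298 = \frac{199}{73} + 298 = \frac{21953}{73}$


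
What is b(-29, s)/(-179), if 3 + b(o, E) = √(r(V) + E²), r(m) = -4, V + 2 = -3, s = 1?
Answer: 3/179 - I*√3/179 ≈ 0.01676 - 0.0096763*I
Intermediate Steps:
V = -5 (V = -2 - 3 = -5)
b(o, E) = -3 + √(-4 + E²)
b(-29, s)/(-179) = (-3 + √(-4 + 1²))/(-179) = (-3 + √(-4 + 1))*(-1/179) = (-3 + √(-3))*(-1/179) = (-3 + I*√3)*(-1/179) = 3/179 - I*√3/179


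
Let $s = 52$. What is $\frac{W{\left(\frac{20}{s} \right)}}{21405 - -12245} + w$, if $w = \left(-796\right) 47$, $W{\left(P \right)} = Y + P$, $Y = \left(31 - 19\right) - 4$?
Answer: $- \frac{16365879291}{437450} \approx -37412.0$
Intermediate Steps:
$Y = 8$ ($Y = 12 - 4 = 8$)
$W{\left(P \right)} = 8 + P$
$w = -37412$
$\frac{W{\left(\frac{20}{s} \right)}}{21405 - -12245} + w = \frac{8 + \frac{20}{52}}{21405 - -12245} - 37412 = \frac{8 + 20 \cdot \frac{1}{52}}{21405 + 12245} - 37412 = \frac{8 + \frac{5}{13}}{33650} - 37412 = \frac{109}{13} \cdot \frac{1}{33650} - 37412 = \frac{109}{437450} - 37412 = - \frac{16365879291}{437450}$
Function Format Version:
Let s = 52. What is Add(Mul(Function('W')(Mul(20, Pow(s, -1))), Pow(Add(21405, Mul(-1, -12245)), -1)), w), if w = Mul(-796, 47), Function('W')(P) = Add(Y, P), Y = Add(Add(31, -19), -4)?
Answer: Rational(-16365879291, 437450) ≈ -37412.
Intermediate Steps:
Y = 8 (Y = Add(12, -4) = 8)
Function('W')(P) = Add(8, P)
w = -37412
Add(Mul(Function('W')(Mul(20, Pow(s, -1))), Pow(Add(21405, Mul(-1, -12245)), -1)), w) = Add(Mul(Add(8, Mul(20, Pow(52, -1))), Pow(Add(21405, Mul(-1, -12245)), -1)), -37412) = Add(Mul(Add(8, Mul(20, Rational(1, 52))), Pow(Add(21405, 12245), -1)), -37412) = Add(Mul(Add(8, Rational(5, 13)), Pow(33650, -1)), -37412) = Add(Mul(Rational(109, 13), Rational(1, 33650)), -37412) = Add(Rational(109, 437450), -37412) = Rational(-16365879291, 437450)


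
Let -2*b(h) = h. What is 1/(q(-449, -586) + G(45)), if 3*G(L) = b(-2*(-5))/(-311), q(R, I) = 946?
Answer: 933/882623 ≈ 0.0010571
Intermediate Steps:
b(h) = -h/2
G(L) = 5/933 (G(L) = (-(-1)*(-5)/(-311))/3 = (-½*10*(-1/311))/3 = (-5*(-1/311))/3 = (⅓)*(5/311) = 5/933)
1/(q(-449, -586) + G(45)) = 1/(946 + 5/933) = 1/(882623/933) = 933/882623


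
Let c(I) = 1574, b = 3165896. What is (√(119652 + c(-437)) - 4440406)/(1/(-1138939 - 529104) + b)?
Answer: -7406788145458/5280850661527 + 1668043*√2474/754407237361 ≈ -1.4025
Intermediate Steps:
(√(119652 + c(-437)) - 4440406)/(1/(-1138939 - 529104) + b) = (√(119652 + 1574) - 4440406)/(1/(-1138939 - 529104) + 3165896) = (√121226 - 4440406)/(1/(-1668043) + 3165896) = (7*√2474 - 4440406)/(-1/1668043 + 3165896) = (-4440406 + 7*√2474)/(5280850661527/1668043) = (-4440406 + 7*√2474)*(1668043/5280850661527) = -7406788145458/5280850661527 + 1668043*√2474/754407237361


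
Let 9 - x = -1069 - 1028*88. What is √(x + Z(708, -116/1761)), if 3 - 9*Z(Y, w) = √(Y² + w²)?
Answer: √(2554954670601 - 35220*√3886200826)/5283 ≈ 302.43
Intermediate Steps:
Z(Y, w) = ⅓ - √(Y² + w²)/9
x = 91542 (x = 9 - (-1069 - 1028*88) = 9 - (-1069 - 90464) = 9 - 1*(-91533) = 9 + 91533 = 91542)
√(x + Z(708, -116/1761)) = √(91542 + (⅓ - √(708² + (-116/1761)²)/9)) = √(91542 + (⅓ - √(501264 + (-116*1/1761)²)/9)) = √(91542 + (⅓ - √(501264 + (-116/1761)²)/9)) = √(91542 + (⅓ - √(501264 + 13456/3101121)/9)) = √(91542 + (⅓ - 20*√3886200826/15849)) = √(274627/3 - 20*√3886200826/15849)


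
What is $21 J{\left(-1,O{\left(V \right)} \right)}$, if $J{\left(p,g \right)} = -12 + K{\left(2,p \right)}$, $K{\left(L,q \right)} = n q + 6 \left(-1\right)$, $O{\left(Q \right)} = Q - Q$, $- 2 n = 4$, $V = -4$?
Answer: $-336$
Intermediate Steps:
$n = -2$ ($n = \left(- \frac{1}{2}\right) 4 = -2$)
$O{\left(Q \right)} = 0$
$K{\left(L,q \right)} = -6 - 2 q$ ($K{\left(L,q \right)} = - 2 q + 6 \left(-1\right) = - 2 q - 6 = -6 - 2 q$)
$J{\left(p,g \right)} = -18 - 2 p$ ($J{\left(p,g \right)} = -12 - \left(6 + 2 p\right) = -18 - 2 p$)
$21 J{\left(-1,O{\left(V \right)} \right)} = 21 \left(-18 - -2\right) = 21 \left(-18 + 2\right) = 21 \left(-16\right) = -336$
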